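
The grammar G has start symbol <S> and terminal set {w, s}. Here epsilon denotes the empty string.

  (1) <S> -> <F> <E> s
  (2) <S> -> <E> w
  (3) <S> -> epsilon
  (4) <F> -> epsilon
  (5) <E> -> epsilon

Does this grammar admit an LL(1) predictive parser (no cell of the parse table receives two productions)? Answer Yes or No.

Yes

FIRST(<S>) = {epsilon, s, w}
FIRST(<F>) = {epsilon}
FIRST(<E>) = {epsilon}
FOLLOW(<S>) = {$}
FOLLOW(<F>) = {s}
FOLLOW(<E>) = {s, w}
Each cell of M receives at most one production.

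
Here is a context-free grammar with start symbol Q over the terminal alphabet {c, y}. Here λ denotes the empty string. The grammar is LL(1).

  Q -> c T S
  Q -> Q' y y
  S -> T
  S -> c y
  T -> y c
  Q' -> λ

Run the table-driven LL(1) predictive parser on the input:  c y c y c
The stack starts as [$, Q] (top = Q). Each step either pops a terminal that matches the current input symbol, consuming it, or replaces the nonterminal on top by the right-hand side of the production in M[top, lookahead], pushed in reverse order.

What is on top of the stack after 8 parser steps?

c

step 1: stack=$ Q  input=c y c y c $  — expand Q -> c T S
step 2: stack=$ S T c  input=c y c y c $  — match c
step 3: stack=$ S T  input=y c y c $  — expand T -> y c
step 4: stack=$ S c y  input=y c y c $  — match y
step 5: stack=$ S c  input=c y c $  — match c
step 6: stack=$ S  input=y c $  — expand S -> T
step 7: stack=$ T  input=y c $  — expand T -> y c
step 8: stack=$ c y  input=y c $  — match y
Stack after step 8: $ c (top = c).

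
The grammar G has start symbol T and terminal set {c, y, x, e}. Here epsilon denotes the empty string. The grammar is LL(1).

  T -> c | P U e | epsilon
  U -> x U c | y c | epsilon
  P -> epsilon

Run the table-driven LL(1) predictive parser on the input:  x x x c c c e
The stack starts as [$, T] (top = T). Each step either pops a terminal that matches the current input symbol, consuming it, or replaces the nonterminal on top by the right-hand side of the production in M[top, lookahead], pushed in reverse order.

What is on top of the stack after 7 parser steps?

     Stack        Input            Action
  1  $ T          x x x c c c e $  expand T -> P U e
  2  $ e U P      x x x c c c e $  expand P -> epsilon
  3  $ e U        x x x c c c e $  expand U -> x U c
  4  $ e c U x    x x x c c c e $  match x
  5  $ e c U      x x c c c e $    expand U -> x U c
  6  $ e c c U x  x x c c c e $    match x
  7  $ e c c U    x c c c e $      expand U -> x U c
Stack after step 7: $ e c c c U x (top = x).

x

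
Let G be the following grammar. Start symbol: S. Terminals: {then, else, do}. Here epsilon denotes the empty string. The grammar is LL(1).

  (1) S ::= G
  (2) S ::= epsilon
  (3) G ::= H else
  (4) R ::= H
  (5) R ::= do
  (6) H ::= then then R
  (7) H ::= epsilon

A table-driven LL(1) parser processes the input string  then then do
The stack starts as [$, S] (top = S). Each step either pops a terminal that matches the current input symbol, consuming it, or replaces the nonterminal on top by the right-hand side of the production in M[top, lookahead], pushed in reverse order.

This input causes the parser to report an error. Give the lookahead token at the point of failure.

$

step 1: stack=$ S  input=then then do $  — expand S ::= G
step 2: stack=$ G  input=then then do $  — expand G ::= H else
step 3: stack=$ else H  input=then then do $  — expand H ::= then then R
step 4: stack=$ else R then then  input=then then do $  — match then
step 5: stack=$ else R then  input=then do $  — match then
step 6: stack=$ else R  input=do $  — expand R ::= do
step 7: stack=$ else do  input=do $  — match do
step 8: stack=$ else  input=$  — error: top is terminal else but lookahead is $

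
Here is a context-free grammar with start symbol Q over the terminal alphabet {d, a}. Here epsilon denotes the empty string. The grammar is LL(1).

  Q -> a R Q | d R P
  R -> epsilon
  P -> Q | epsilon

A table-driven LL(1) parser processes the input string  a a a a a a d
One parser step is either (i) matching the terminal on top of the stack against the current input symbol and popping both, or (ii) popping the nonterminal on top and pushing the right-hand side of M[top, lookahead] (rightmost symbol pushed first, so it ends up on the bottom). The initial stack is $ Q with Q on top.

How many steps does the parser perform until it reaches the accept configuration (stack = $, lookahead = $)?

22

      Stack    Input            Action
   1  $ Q      a a a a a a d $  expand Q -> a R Q
   2  $ Q R a  a a a a a a d $  match a
   3  $ Q R    a a a a a d $    expand R -> epsilon
   4  $ Q      a a a a a d $    expand Q -> a R Q
   5  $ Q R a  a a a a a d $    match a
   6  $ Q R    a a a a d $      expand R -> epsilon
   7  $ Q      a a a a d $      expand Q -> a R Q
   8  $ Q R a  a a a a d $      match a
   9  $ Q R    a a a d $        expand R -> epsilon
  10  $ Q      a a a d $        expand Q -> a R Q
  11  $ Q R a  a a a d $        match a
  12  $ Q R    a a d $          expand R -> epsilon
  13  $ Q      a a d $          expand Q -> a R Q
  14  $ Q R a  a a d $          match a
  15  $ Q R    a d $            expand R -> epsilon
  16  $ Q      a d $            expand Q -> a R Q
  17  $ Q R a  a d $            match a
  18  $ Q R    d $              expand R -> epsilon
  19  $ Q      d $              expand Q -> d R P
  20  $ P R d  d $              match d
  21  $ P R    $                expand R -> epsilon
  22  $ P      $                expand P -> epsilon
Accept reached after 22 steps.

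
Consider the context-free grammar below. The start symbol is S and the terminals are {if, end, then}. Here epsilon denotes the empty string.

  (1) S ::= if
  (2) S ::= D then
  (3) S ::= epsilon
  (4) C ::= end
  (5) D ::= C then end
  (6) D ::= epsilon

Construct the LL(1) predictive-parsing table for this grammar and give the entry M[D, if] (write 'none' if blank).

FIRST(C) = {end}
FIRST(D) = {epsilon, end}  (via C then end)
FIRST(S) = {epsilon, end, if, then}  (via D then)
FOLLOW(S) includes $ since S is the start symbol.
FOLLOW(D): in S::=D then, D is followed by then with FIRST {then}. Thus FOLLOW(D) = {then}.
For D ::= C then end: FIRST(C then end) = {end}, so it goes in M[D, t] for t ∈ {end}.
For D ::= epsilon: FIRST(epsilon) = {epsilon}, so it goes in M[D, t] for t ∈ {}; since epsilon ∈ FIRST, also for every t ∈ FOLLOW(D) = {then}.
None of these place a production in M[D, if].

none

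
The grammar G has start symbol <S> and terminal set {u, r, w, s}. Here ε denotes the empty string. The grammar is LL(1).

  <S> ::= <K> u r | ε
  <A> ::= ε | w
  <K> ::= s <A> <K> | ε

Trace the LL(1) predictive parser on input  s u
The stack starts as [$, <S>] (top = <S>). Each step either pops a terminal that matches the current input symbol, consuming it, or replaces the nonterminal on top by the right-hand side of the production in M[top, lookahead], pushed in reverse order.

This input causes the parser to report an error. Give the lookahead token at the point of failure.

$

step 1: stack=$ <S>  input=s u $  — expand <S> ::= <K> u r
step 2: stack=$ r u <K>  input=s u $  — expand <K> ::= s <A> <K>
step 3: stack=$ r u <K> <A> s  input=s u $  — match s
step 4: stack=$ r u <K> <A>  input=u $  — expand <A> ::= ε
step 5: stack=$ r u <K>  input=u $  — expand <K> ::= ε
step 6: stack=$ r u  input=u $  — match u
step 7: stack=$ r  input=$  — error: top is terminal r but lookahead is $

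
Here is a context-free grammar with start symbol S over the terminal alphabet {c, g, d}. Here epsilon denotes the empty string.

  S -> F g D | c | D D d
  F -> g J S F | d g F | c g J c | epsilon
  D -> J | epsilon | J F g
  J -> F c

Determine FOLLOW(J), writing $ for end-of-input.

{$, c, d, g}

FIRST(F): from F->g J S F we get {g}; from F->d g F we get {d}; from F->c g J c we get {c}; from F->epsilon we get {epsilon}. So FIRST(F) = {epsilon, c, d, g}.
FIRST(J): from J->F c we get {c, d, g}. So FIRST(J) = {c, d, g}.
FIRST(D): from D->J we get {c, d, g}; from D->epsilon we get {epsilon}; from D->J F g we get {c, d, g}. So FIRST(D) = {epsilon, c, d, g}.
FIRST(S): from S->F g D we get {c, d, g}; from S->c we get {c}; from S->D D d we get {c, d, g}. So FIRST(S) = {c, d, g}.
FOLLOW(S) includes $ since S is the start symbol.
FOLLOW(F): in S->F g D, F is followed by g D with FIRST {g}; in F->g J S F, the suffix after F is empty (adds nothing new); in F->d g F, the suffix after F is empty (adds nothing new); in D->J F g, F is followed by g with FIRST {g}; in J->F c, F is followed by c with FIRST {c}. Thus FOLLOW(F) = {c, g}.
FOLLOW(S): in F->g J S F, S is followed by F with FIRST {epsilon, c, d, g}; in F->g J S F, the suffix after S is nullable, so FOLLOW(S) ⊇ FOLLOW(F) = {c, g}. Thus FOLLOW(S) = {$, c, d, g}.
FOLLOW(D): in S->F g D, the suffix after D is empty, so FOLLOW(D) ⊇ FOLLOW(S) = {$, c, d, g}; in S->D D d (occurrence 1), D is followed by D d with FIRST {c, d, g}; in S->D D d (occurrence 2), D is followed by d with FIRST {d}. Thus FOLLOW(D) = {$, c, d, g}.
FOLLOW(J): in F->g J S F, J is followed by S F with FIRST {c, d, g}; in F->c g J c, J is followed by c with FIRST {c}; in D->J, the suffix after J is empty, so FOLLOW(J) ⊇ FOLLOW(D) = {$, c, d, g}; in D->J F g, J is followed by F g with FIRST {c, d, g}. Thus FOLLOW(J) = {$, c, d, g}.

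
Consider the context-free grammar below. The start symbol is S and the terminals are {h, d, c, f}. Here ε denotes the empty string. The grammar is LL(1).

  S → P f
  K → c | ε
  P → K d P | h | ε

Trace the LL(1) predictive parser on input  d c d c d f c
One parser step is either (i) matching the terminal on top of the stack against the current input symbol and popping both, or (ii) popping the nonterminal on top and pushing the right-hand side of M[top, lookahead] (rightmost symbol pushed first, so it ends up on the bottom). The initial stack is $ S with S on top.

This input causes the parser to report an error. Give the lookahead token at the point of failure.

c

      Stack      Input            Action
   1  $ S        d c d c d f c $  expand S → P f
   2  $ f P      d c d c d f c $  expand P → K d P
   3  $ f P d K  d c d c d f c $  expand K → ε
   4  $ f P d    d c d c d f c $  match d
   5  $ f P      c d c d f c $    expand P → K d P
   6  $ f P d K  c d c d f c $    expand K → c
   7  $ f P d c  c d c d f c $    match c
   8  $ f P d    d c d f c $      match d
   9  $ f P      c d f c $        expand P → K d P
  10  $ f P d K  c d f c $        expand K → c
  11  $ f P d c  c d f c $        match c
  12  $ f P d    d f c $          match d
  13  $ f P      f c $            expand P → ε
  14  $ f        f c $            match f
  15  $          c $              error: stack empty but input remains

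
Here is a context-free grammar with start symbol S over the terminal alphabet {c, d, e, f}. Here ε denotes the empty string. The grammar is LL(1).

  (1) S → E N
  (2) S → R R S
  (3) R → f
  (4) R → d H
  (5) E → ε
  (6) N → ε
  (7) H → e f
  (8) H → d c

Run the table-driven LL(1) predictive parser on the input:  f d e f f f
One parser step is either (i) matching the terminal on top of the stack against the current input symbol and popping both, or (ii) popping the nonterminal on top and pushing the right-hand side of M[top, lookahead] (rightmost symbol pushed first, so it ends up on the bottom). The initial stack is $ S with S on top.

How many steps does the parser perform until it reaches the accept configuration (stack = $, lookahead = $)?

step 1: stack=$ S  input=f d e f f f $  — expand S → R R S
step 2: stack=$ S R R  input=f d e f f f $  — expand R → f
step 3: stack=$ S R f  input=f d e f f f $  — match f
step 4: stack=$ S R  input=d e f f f $  — expand R → d H
step 5: stack=$ S H d  input=d e f f f $  — match d
step 6: stack=$ S H  input=e f f f $  — expand H → e f
step 7: stack=$ S f e  input=e f f f $  — match e
step 8: stack=$ S f  input=f f f $  — match f
step 9: stack=$ S  input=f f $  — expand S → R R S
step 10: stack=$ S R R  input=f f $  — expand R → f
step 11: stack=$ S R f  input=f f $  — match f
step 12: stack=$ S R  input=f $  — expand R → f
step 13: stack=$ S f  input=f $  — match f
step 14: stack=$ S  input=$  — expand S → E N
step 15: stack=$ N E  input=$  — expand E → ε
step 16: stack=$ N  input=$  — expand N → ε
Accept reached after 16 steps.

16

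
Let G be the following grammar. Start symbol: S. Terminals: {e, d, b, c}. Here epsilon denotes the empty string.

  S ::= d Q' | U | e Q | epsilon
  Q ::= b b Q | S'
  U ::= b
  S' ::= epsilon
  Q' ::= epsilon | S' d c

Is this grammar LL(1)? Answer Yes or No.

FIRST(S) = {epsilon, b, d, e}
FIRST(Q) = {epsilon, b}
FIRST(U) = {b}
FIRST(S') = {epsilon}
FIRST(Q') = {epsilon, d}
FOLLOW(S) = {$}
FOLLOW(Q) = {$}
FOLLOW(U) = {$}
FOLLOW(S') = {$, d}
FOLLOW(Q') = {$}
Each cell of M receives at most one production.

Yes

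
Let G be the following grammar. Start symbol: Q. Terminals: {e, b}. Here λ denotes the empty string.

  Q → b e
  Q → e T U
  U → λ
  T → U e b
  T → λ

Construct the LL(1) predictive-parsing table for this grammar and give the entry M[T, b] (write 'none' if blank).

none

FIRST(Q) = {b, e}
FIRST(U) = {λ}
FIRST(T) = {λ, e}  (via U e b)
FOLLOW(Q) includes $ since Q is the start symbol.
FOLLOW(Q): Q appears on no right-hand side. Thus FOLLOW(Q) = {$}.
FOLLOW(T): in Q→e T U, T is followed by U with FIRST {λ}; in Q→e T U, the suffix after T is nullable, so FOLLOW(T) ⊇ FOLLOW(Q) = {$}. Thus FOLLOW(T) = {$}.
For T → U e b: FIRST(U e b) = {e}, so it goes in M[T, t] for t ∈ {e}.
For T → λ: FIRST(λ) = {λ}, so it goes in M[T, t] for t ∈ {}; since λ ∈ FIRST, also for every t ∈ FOLLOW(T) = {$}.
None of these place a production in M[T, b].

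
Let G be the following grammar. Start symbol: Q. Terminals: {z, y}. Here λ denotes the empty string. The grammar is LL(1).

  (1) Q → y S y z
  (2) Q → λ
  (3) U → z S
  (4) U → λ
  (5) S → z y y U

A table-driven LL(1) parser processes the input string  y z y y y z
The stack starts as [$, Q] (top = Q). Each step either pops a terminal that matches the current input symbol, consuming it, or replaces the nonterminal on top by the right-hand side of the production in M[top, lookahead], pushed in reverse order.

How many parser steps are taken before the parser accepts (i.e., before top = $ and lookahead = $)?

step 1: stack=$ Q  input=y z y y y z $  — expand Q → y S y z
step 2: stack=$ z y S y  input=y z y y y z $  — match y
step 3: stack=$ z y S  input=z y y y z $  — expand S → z y y U
step 4: stack=$ z y U y y z  input=z y y y z $  — match z
step 5: stack=$ z y U y y  input=y y y z $  — match y
step 6: stack=$ z y U y  input=y y z $  — match y
step 7: stack=$ z y U  input=y z $  — expand U → λ
step 8: stack=$ z y  input=y z $  — match y
step 9: stack=$ z  input=z $  — match z
Accept reached after 9 steps.

9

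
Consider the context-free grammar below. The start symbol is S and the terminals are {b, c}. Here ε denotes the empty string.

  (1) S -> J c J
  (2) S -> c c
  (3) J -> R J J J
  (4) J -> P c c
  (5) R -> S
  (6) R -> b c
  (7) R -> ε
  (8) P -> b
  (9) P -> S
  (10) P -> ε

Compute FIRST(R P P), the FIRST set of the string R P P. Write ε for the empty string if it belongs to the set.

FIRST(S) = {b, c}  (via J c J)
FIRST(R) = {ε, b, c}  (via S)
FIRST(P) = {ε, b, c}  (via S)
FIRST(J) = {b, c}  (via R J J J, P c c)
FIRST(R P P): take FIRST of each symbol in turn, carrying on past any symbol whose FIRST contains ε; result {ε, b, c}.

{ε, b, c}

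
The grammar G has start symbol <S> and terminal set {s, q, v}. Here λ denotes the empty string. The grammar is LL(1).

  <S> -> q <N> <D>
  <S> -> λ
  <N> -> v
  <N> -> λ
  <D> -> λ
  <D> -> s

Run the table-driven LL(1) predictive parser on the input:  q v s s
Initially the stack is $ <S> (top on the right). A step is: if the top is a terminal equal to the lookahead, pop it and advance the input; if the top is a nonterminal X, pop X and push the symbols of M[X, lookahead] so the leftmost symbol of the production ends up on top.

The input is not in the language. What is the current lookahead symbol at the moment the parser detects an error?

s

     Stack        Input      Action
  1  $ <S>        q v s s $  expand <S> -> q <N> <D>
  2  $ <D> <N> q  q v s s $  match q
  3  $ <D> <N>    v s s $    expand <N> -> v
  4  $ <D> v      v s s $    match v
  5  $ <D>        s s $      expand <D> -> s
  6  $ s          s s $      match s
  7  $            s $        error: stack empty but input remains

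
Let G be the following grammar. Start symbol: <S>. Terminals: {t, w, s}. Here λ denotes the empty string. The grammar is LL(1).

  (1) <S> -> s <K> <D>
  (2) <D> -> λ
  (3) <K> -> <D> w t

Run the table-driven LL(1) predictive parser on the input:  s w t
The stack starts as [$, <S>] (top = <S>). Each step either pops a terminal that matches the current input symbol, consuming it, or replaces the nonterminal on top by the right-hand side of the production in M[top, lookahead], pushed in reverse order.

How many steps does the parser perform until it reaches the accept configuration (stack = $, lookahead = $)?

step 1: stack=$ <S>  input=s w t $  — expand <S> -> s <K> <D>
step 2: stack=$ <D> <K> s  input=s w t $  — match s
step 3: stack=$ <D> <K>  input=w t $  — expand <K> -> <D> w t
step 4: stack=$ <D> t w <D>  input=w t $  — expand <D> -> λ
step 5: stack=$ <D> t w  input=w t $  — match w
step 6: stack=$ <D> t  input=t $  — match t
step 7: stack=$ <D>  input=$  — expand <D> -> λ
Accept reached after 7 steps.

7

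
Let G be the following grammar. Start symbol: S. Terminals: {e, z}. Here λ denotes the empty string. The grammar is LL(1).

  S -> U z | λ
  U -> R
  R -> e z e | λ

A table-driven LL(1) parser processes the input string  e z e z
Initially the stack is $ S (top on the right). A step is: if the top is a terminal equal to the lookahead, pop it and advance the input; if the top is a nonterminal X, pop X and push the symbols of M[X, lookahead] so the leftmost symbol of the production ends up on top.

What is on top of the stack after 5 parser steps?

step 1: stack=$ S  input=e z e z $  — expand S -> U z
step 2: stack=$ z U  input=e z e z $  — expand U -> R
step 3: stack=$ z R  input=e z e z $  — expand R -> e z e
step 4: stack=$ z e z e  input=e z e z $  — match e
step 5: stack=$ z e z  input=z e z $  — match z
Stack after step 5: $ z e (top = e).

e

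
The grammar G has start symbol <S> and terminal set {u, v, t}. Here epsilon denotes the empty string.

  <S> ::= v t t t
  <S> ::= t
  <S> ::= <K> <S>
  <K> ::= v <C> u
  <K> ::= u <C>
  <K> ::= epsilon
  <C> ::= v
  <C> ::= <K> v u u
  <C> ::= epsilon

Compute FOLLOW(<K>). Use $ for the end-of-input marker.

FIRST(<K>) = {epsilon, u, v}
FIRST(<S>) = {t, u, v}  (via <K> <S>)
FIRST(<C>) = {epsilon, u, v}  (via <K> v u u)
FOLLOW(<S>) includes $ since <S> is the start symbol.
FOLLOW(<S>): in <S>::=<K> <S>, the suffix after <S> is empty (adds nothing new). Thus FOLLOW(<S>) = {$}.
FOLLOW(<K>): in <S>::=<K> <S>, <K> is followed by <S> with FIRST {t, u, v}; in <C>::=<K> v u u, <K> is followed by v u u with FIRST {v}. Thus FOLLOW(<K>) = {t, u, v}.
FOLLOW(<C>): in <K>::=v <C> u, <C> is followed by u with FIRST {u}; in <K>::=u <C>, the suffix after <C> is empty, so FOLLOW(<C>) ⊇ FOLLOW(<K>) = {t, u, v}. Thus FOLLOW(<C>) = {t, u, v}.

{t, u, v}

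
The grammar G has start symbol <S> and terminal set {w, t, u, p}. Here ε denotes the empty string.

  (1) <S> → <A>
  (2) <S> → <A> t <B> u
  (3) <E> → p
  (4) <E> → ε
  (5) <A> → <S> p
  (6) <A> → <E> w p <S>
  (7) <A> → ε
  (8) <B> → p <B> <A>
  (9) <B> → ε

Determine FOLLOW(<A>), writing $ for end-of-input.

{$, p, t, u, w}

FIRST(<E>) = {ε, p}
FIRST(<B>) = {ε, p}
FIRST(<S>) = {ε, p, t, w}  (via <A>, <A> t <B> u)
FIRST(<A>) = {ε, p, t, w}  (via <S> p, <E> w p <S>)
FOLLOW(<S>) includes $ since <S> is the start symbol.
FOLLOW(<E>): in <A>→<E> w p <S>, <E> is followed by w p <S> with FIRST {w}. Thus FOLLOW(<E>) = {w}.
FOLLOW(<B>): in <S>→<A> t <B> u, <B> is followed by u with FIRST {u}; in <B>→p <B> <A>, <B> is followed by <A> with FIRST {ε, p, t, w}; in <B>→p <B> <A>, the suffix after <B> is nullable (adds nothing new). Thus FOLLOW(<B>) = {p, t, u, w}.
FOLLOW(<S>): in <A>→<S> p, <S> is followed by p with FIRST {p}; in <A>→<E> w p <S>, the suffix after <S> is empty, so FOLLOW(<S>) ⊇ FOLLOW(<A>) = {$, p, t, u, w}. Thus FOLLOW(<S>) = {$, p, t, u, w}.
FOLLOW(<A>): in <S>→<A>, the suffix after <A> is empty, so FOLLOW(<A>) ⊇ FOLLOW(<S>) = {$, p, t, u, w}; in <S>→<A> t <B> u, <A> is followed by t <B> u with FIRST {t}; in <B>→p <B> <A>, the suffix after <A> is empty, so FOLLOW(<A>) ⊇ FOLLOW(<B>) = {p, t, u, w}. Thus FOLLOW(<A>) = {$, p, t, u, w}.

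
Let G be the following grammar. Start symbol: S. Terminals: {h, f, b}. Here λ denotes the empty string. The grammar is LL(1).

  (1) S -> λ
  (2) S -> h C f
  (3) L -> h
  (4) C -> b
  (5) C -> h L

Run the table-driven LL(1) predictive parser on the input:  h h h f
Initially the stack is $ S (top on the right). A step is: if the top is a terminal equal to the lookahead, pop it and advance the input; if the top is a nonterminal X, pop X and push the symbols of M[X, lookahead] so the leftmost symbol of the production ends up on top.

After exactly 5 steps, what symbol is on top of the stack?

     Stack    Input      Action
  1  $ S      h h h f $  expand S -> h C f
  2  $ f C h  h h h f $  match h
  3  $ f C    h h f $    expand C -> h L
  4  $ f L h  h h f $    match h
  5  $ f L    h f $      expand L -> h
Stack after step 5: $ f h (top = h).

h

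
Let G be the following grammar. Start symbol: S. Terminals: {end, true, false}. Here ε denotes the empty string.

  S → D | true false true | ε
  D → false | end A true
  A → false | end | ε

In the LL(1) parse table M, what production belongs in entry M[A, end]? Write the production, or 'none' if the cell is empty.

FIRST(D) = {end, false}
FIRST(A) = {ε, end, false}
FIRST(S) = {ε, end, false, true}  (via D)
FOLLOW(S) includes $ since S is the start symbol.
FOLLOW(A): in D→end A true, A is followed by true with FIRST {true}. Thus FOLLOW(A) = {true}.
For A → false: FIRST(false) = {false}, so it goes in M[A, t] for t ∈ {false}.
For A → end: FIRST(end) = {end}, so it goes in M[A, t] for t ∈ {end}.
For A → ε: FIRST(ε) = {ε}, so it goes in M[A, t] for t ∈ {}; since ε ∈ FIRST, also for every t ∈ FOLLOW(A) = {true}.

A → end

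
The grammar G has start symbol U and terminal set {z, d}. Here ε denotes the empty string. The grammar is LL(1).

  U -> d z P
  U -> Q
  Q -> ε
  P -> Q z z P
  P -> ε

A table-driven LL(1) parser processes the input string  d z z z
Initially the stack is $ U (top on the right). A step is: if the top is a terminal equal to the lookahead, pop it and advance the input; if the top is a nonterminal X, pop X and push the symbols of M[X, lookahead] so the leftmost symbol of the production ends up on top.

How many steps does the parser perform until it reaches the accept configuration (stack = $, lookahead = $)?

step 1: stack=$ U  input=d z z z $  — expand U -> d z P
step 2: stack=$ P z d  input=d z z z $  — match d
step 3: stack=$ P z  input=z z z $  — match z
step 4: stack=$ P  input=z z $  — expand P -> Q z z P
step 5: stack=$ P z z Q  input=z z $  — expand Q -> ε
step 6: stack=$ P z z  input=z z $  — match z
step 7: stack=$ P z  input=z $  — match z
step 8: stack=$ P  input=$  — expand P -> ε
Accept reached after 8 steps.

8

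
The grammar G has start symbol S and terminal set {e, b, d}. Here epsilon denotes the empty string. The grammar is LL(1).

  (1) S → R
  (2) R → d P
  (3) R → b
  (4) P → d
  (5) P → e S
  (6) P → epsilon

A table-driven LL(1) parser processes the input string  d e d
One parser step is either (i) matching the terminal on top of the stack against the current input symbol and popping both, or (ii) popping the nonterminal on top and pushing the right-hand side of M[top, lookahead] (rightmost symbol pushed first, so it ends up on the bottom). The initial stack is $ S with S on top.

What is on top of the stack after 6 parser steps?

step 1: stack=$ S  input=d e d $  — expand S → R
step 2: stack=$ R  input=d e d $  — expand R → d P
step 3: stack=$ P d  input=d e d $  — match d
step 4: stack=$ P  input=e d $  — expand P → e S
step 5: stack=$ S e  input=e d $  — match e
step 6: stack=$ S  input=d $  — expand S → R
Stack after step 6: $ R (top = R).

R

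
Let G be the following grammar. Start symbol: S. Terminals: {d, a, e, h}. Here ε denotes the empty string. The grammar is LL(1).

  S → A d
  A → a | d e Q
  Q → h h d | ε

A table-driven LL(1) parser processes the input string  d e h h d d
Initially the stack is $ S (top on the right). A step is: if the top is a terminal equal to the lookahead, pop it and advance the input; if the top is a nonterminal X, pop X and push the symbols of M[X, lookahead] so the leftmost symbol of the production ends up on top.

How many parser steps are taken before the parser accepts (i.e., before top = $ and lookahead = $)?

9

step 1: stack=$ S  input=d e h h d d $  — expand S → A d
step 2: stack=$ d A  input=d e h h d d $  — expand A → d e Q
step 3: stack=$ d Q e d  input=d e h h d d $  — match d
step 4: stack=$ d Q e  input=e h h d d $  — match e
step 5: stack=$ d Q  input=h h d d $  — expand Q → h h d
step 6: stack=$ d d h h  input=h h d d $  — match h
step 7: stack=$ d d h  input=h d d $  — match h
step 8: stack=$ d d  input=d d $  — match d
step 9: stack=$ d  input=d $  — match d
Accept reached after 9 steps.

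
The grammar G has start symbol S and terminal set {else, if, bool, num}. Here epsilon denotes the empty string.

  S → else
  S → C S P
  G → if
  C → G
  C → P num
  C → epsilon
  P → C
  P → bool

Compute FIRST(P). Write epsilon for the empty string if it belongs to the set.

FIRST(G) = {if}
FIRST(S) = {bool, else, if, num}  (via C S P)
FIRST(C) = {epsilon, bool, if, num}  (via G, P num)
FIRST(P) = {epsilon, bool, if, num}  (via C)

{epsilon, bool, if, num}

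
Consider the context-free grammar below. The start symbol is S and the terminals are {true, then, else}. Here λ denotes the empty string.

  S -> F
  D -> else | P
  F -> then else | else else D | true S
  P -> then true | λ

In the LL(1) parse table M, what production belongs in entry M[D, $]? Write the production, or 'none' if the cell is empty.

D -> P

FIRST(F): from F->then else we get {then}; from F->else else D we get {else}; from F->true S we get {true}. So FIRST(F) = {else, then, true}.
FIRST(P): from P->then true we get {then}; from P->λ we get {λ}. So FIRST(P) = {λ, then}.
FIRST(S): from S->F we get {else, then, true}. So FIRST(S) = {else, then, true}.
FIRST(D): from D->else we get {else}; from D->P we get {λ, then}. So FIRST(D) = {λ, else, then}.
FOLLOW(S) includes $ since S is the start symbol.
FOLLOW(F): in S->F, the suffix after F is empty, so FOLLOW(F) ⊇ FOLLOW(S) = {$}. Thus FOLLOW(F) = {$}.
FOLLOW(D): in F->else else D, the suffix after D is empty, so FOLLOW(D) ⊇ FOLLOW(F) = {$}. Thus FOLLOW(D) = {$}.
For D -> else: FIRST(else) = {else}, so it goes in M[D, t] for t ∈ {else}.
For D -> P: FIRST(P) = {λ, then}, so it goes in M[D, t] for t ∈ {then}; since λ ∈ FIRST, also for every t ∈ FOLLOW(D) = {$}.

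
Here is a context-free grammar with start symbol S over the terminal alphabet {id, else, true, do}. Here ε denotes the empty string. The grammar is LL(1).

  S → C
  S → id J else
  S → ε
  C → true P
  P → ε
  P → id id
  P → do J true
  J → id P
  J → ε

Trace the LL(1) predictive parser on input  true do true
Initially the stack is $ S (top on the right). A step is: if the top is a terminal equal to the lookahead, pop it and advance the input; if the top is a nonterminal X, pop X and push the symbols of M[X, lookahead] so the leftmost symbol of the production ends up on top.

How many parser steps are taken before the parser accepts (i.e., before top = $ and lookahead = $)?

7

step 1: stack=$ S  input=true do true $  — expand S → C
step 2: stack=$ C  input=true do true $  — expand C → true P
step 3: stack=$ P true  input=true do true $  — match true
step 4: stack=$ P  input=do true $  — expand P → do J true
step 5: stack=$ true J do  input=do true $  — match do
step 6: stack=$ true J  input=true $  — expand J → ε
step 7: stack=$ true  input=true $  — match true
Accept reached after 7 steps.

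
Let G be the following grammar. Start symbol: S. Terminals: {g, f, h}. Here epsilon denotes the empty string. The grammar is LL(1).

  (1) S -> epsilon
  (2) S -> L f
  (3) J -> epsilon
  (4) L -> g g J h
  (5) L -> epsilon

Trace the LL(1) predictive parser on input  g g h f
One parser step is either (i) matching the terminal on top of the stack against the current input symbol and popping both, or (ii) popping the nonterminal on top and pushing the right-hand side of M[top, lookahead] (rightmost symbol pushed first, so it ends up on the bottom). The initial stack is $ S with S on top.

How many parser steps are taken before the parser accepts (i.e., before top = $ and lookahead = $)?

7

step 1: stack=$ S  input=g g h f $  — expand S -> L f
step 2: stack=$ f L  input=g g h f $  — expand L -> g g J h
step 3: stack=$ f h J g g  input=g g h f $  — match g
step 4: stack=$ f h J g  input=g h f $  — match g
step 5: stack=$ f h J  input=h f $  — expand J -> epsilon
step 6: stack=$ f h  input=h f $  — match h
step 7: stack=$ f  input=f $  — match f
Accept reached after 7 steps.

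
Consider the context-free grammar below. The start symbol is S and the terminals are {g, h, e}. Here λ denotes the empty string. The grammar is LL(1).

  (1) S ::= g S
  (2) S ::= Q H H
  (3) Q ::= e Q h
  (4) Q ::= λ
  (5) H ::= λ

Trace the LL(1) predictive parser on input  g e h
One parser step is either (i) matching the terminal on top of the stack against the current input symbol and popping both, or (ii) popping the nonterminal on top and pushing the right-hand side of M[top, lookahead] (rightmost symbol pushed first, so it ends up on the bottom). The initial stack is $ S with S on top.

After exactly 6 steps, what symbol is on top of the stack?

step 1: stack=$ S  input=g e h $  — expand S ::= g S
step 2: stack=$ S g  input=g e h $  — match g
step 3: stack=$ S  input=e h $  — expand S ::= Q H H
step 4: stack=$ H H Q  input=e h $  — expand Q ::= e Q h
step 5: stack=$ H H h Q e  input=e h $  — match e
step 6: stack=$ H H h Q  input=h $  — expand Q ::= λ
Stack after step 6: $ H H h (top = h).

h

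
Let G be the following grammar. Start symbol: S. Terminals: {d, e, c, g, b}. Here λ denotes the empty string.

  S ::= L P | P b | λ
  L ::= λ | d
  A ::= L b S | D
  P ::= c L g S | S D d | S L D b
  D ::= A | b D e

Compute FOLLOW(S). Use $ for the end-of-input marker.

{$, b, d, e}

FIRST(L) = {λ, d}
FIRST(S) = {λ, b, c, d}  (via L P, P b)
FIRST(A) = {b, d}  (via L b S, D)
FIRST(D) = {b, d}  (via A)
FIRST(P) = {b, c, d}  (via S D d, S L D b)
FOLLOW(S) includes $ since S is the start symbol.
FOLLOW(L): in S::=L P, L is followed by P with FIRST {b, c, d}; in A::=L b S, L is followed by b S with FIRST {b}; in P::=c L g S, L is followed by g S with FIRST {g}; in P::=S L D b, L is followed by D b with FIRST {b, d}. Thus FOLLOW(L) = {b, c, d, g}.
FOLLOW(S): in A::=L b S, the suffix after S is empty, so FOLLOW(S) ⊇ FOLLOW(A) = {b, d, e}; in P::=c L g S, the suffix after S is empty, so FOLLOW(S) ⊇ FOLLOW(P) = {$, b, d, e}; in P::=S D d, S is followed by D d with FIRST {b, d}; in P::=S L D b, S is followed by L D b with FIRST {b, d}. Thus FOLLOW(S) = {$, b, d, e}.
FOLLOW(P): in S::=L P, the suffix after P is empty, so FOLLOW(P) ⊇ FOLLOW(S) = {$, b, d, e}; in S::=P b, P is followed by b with FIRST {b}. Thus FOLLOW(P) = {$, b, d, e}.
FOLLOW(A): in D::=A, the suffix after A is empty, so FOLLOW(A) ⊇ FOLLOW(D) = {b, d, e}. Thus FOLLOW(A) = {b, d, e}.
FOLLOW(D): in A::=D, the suffix after D is empty, so FOLLOW(D) ⊇ FOLLOW(A) = {b, d, e}; in P::=S D d, D is followed by d with FIRST {d}; in P::=S L D b, D is followed by b with FIRST {b}; in D::=b D e, D is followed by e with FIRST {e}. Thus FOLLOW(D) = {b, d, e}.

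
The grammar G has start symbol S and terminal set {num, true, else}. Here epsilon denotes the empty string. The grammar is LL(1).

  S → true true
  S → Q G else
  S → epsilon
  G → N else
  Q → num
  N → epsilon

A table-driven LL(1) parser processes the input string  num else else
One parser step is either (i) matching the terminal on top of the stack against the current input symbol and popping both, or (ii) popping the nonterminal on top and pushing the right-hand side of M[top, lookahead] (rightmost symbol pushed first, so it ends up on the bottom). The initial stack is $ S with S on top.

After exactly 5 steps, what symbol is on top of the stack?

step 1: stack=$ S  input=num else else $  — expand S → Q G else
step 2: stack=$ else G Q  input=num else else $  — expand Q → num
step 3: stack=$ else G num  input=num else else $  — match num
step 4: stack=$ else G  input=else else $  — expand G → N else
step 5: stack=$ else else N  input=else else $  — expand N → epsilon
Stack after step 5: $ else else (top = else).

else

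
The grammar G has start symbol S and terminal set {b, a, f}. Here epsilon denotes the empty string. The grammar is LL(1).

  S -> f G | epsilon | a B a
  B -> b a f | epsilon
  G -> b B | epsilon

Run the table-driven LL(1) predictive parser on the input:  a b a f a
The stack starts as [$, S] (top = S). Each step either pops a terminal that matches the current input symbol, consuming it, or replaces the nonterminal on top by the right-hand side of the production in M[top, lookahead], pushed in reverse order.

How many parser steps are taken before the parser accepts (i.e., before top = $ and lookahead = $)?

7

     Stack      Input        Action
  1  $ S        a b a f a $  expand S -> a B a
  2  $ a B a    a b a f a $  match a
  3  $ a B      b a f a $    expand B -> b a f
  4  $ a f a b  b a f a $    match b
  5  $ a f a    a f a $      match a
  6  $ a f      f a $        match f
  7  $ a        a $          match a
Accept reached after 7 steps.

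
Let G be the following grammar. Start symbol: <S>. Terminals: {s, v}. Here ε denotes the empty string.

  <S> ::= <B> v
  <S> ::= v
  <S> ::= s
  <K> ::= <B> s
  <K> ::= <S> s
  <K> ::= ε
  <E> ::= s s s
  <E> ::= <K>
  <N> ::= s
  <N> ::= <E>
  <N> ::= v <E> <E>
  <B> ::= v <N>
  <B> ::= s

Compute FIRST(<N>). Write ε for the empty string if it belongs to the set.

FIRST(<B>): from <B>::=v <N> we get {v}; from <B>::=s we get {s}. So FIRST(<B>) = {s, v}.
FIRST(<S>): from <S>::=<B> v we get {s, v}; from <S>::=v we get {v}; from <S>::=s we get {s}. So FIRST(<S>) = {s, v}.
FIRST(<K>): from <K>::=<B> s we get {s, v}; from <K>::=<S> s we get {s, v}; from <K>::=ε we get {ε}. So FIRST(<K>) = {ε, s, v}.
FIRST(<E>): from <E>::=s s s we get {s}; from <E>::=<K> we get {ε, s, v}. So FIRST(<E>) = {ε, s, v}.
FIRST(<N>): from <N>::=s we get {s}; from <N>::=<E> we get {ε, s, v}; from <N>::=v <E> <E> we get {v}. So FIRST(<N>) = {ε, s, v}.

{ε, s, v}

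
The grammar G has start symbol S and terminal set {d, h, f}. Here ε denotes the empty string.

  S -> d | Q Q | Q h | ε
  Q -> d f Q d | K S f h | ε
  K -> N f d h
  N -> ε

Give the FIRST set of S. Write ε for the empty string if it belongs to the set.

{ε, d, f, h}

FIRST(N): from N->ε we get {ε}. So FIRST(N) = {ε}.
FIRST(K): from K->N f d h we get {f}. So FIRST(K) = {f}.
FIRST(Q): from Q->d f Q d we get {d}; from Q->K S f h we get {f}; from Q->ε we get {ε}. So FIRST(Q) = {ε, d, f}.
FIRST(S): from S->d we get {d}; from S->Q Q we get {ε, d, f}; from S->Q h we get {d, f, h}; from S->ε we get {ε}. So FIRST(S) = {ε, d, f, h}.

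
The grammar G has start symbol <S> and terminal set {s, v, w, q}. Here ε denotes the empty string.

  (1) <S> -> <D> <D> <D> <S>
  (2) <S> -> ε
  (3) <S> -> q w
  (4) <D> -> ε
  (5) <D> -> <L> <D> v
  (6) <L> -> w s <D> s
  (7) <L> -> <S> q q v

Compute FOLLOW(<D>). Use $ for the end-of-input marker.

{$, q, s, v, w}

FIRST(<S>): from <S>-><D> <D> <D> <S> we get {ε, q, w}; from <S>->ε we get {ε}; from <S>->q w we get {q}. So FIRST(<S>) = {ε, q, w}.
FIRST(<L>): from <L>->w s <D> s we get {w}; from <L>-><S> q q v we get {q, w}. So FIRST(<L>) = {q, w}.
FIRST(<D>): from <D>->ε we get {ε}; from <D>-><L> <D> v we get {q, w}. So FIRST(<D>) = {ε, q, w}.
FOLLOW(<S>) includes $ since <S> is the start symbol.
FOLLOW(<S>): in <S>-><D> <D> <D> <S>, the suffix after <S> is empty (adds nothing new); in <L>-><S> q q v, <S> is followed by q q v with FIRST {q}. Thus FOLLOW(<S>) = {$, q}.
FOLLOW(<D>): in <S>-><D> <D> <D> <S> (occurrence 1), <D> is followed by <D> <D> <S> with FIRST {ε, q, w}; in <S>-><D> <D> <D> <S> (occurrence 1), the suffix after <D> is nullable, so FOLLOW(<D>) ⊇ FOLLOW(<S>) = {$, q}; in <S>-><D> <D> <D> <S> (occurrence 2), <D> is followed by <D> <S> with FIRST {ε, q, w}; in <S>-><D> <D> <D> <S> (occurrence 2), the suffix after <D> is nullable, so FOLLOW(<D>) ⊇ FOLLOW(<S>) = {$, q}; in <S>-><D> <D> <D> <S> (occurrence 3), <D> is followed by <S> with FIRST {ε, q, w}; in <S>-><D> <D> <D> <S> (occurrence 3), the suffix after <D> is nullable, so FOLLOW(<D>) ⊇ FOLLOW(<S>) = {$, q}; in <D>-><L> <D> v, <D> is followed by v with FIRST {v}; in <L>->w s <D> s, <D> is followed by s with FIRST {s}. Thus FOLLOW(<D>) = {$, q, s, v, w}.
FOLLOW(<L>): in <D>-><L> <D> v, <L> is followed by <D> v with FIRST {q, v, w}. Thus FOLLOW(<L>) = {q, v, w}.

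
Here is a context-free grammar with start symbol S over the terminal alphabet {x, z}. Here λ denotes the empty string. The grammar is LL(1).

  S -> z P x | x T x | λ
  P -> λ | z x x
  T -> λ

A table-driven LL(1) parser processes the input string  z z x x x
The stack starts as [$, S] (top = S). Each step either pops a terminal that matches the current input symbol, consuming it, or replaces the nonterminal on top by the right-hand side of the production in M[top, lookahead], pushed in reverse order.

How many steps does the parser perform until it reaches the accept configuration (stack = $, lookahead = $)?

step 1: stack=$ S  input=z z x x x $  — expand S -> z P x
step 2: stack=$ x P z  input=z z x x x $  — match z
step 3: stack=$ x P  input=z x x x $  — expand P -> z x x
step 4: stack=$ x x x z  input=z x x x $  — match z
step 5: stack=$ x x x  input=x x x $  — match x
step 6: stack=$ x x  input=x x $  — match x
step 7: stack=$ x  input=x $  — match x
Accept reached after 7 steps.

7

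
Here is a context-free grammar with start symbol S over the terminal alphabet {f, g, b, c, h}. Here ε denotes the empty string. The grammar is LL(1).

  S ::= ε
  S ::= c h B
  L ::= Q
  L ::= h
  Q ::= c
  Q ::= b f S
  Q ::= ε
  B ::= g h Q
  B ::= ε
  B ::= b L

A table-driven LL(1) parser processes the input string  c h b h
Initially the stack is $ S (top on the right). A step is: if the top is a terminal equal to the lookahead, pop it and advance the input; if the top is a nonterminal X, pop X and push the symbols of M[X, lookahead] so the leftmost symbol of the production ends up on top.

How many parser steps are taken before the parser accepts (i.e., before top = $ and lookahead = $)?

7

step 1: stack=$ S  input=c h b h $  — expand S ::= c h B
step 2: stack=$ B h c  input=c h b h $  — match c
step 3: stack=$ B h  input=h b h $  — match h
step 4: stack=$ B  input=b h $  — expand B ::= b L
step 5: stack=$ L b  input=b h $  — match b
step 6: stack=$ L  input=h $  — expand L ::= h
step 7: stack=$ h  input=h $  — match h
Accept reached after 7 steps.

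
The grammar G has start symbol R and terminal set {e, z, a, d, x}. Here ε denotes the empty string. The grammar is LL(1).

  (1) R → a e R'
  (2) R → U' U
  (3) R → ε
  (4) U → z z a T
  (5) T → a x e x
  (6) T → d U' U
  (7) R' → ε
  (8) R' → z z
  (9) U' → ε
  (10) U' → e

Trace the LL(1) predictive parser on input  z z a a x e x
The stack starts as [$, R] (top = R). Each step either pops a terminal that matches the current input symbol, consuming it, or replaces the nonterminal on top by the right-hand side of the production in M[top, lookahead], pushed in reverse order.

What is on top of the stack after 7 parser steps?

step 1: stack=$ R  input=z z a a x e x $  — expand R → U' U
step 2: stack=$ U U'  input=z z a a x e x $  — expand U' → ε
step 3: stack=$ U  input=z z a a x e x $  — expand U → z z a T
step 4: stack=$ T a z z  input=z z a a x e x $  — match z
step 5: stack=$ T a z  input=z a a x e x $  — match z
step 6: stack=$ T a  input=a a x e x $  — match a
step 7: stack=$ T  input=a x e x $  — expand T → a x e x
Stack after step 7: $ x e x a (top = a).

a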